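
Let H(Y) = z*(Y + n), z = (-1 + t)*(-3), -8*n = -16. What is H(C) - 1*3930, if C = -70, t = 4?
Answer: -3318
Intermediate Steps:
n = 2 (n = -⅛*(-16) = 2)
z = -9 (z = (-1 + 4)*(-3) = 3*(-3) = -9)
H(Y) = -18 - 9*Y (H(Y) = -9*(Y + 2) = -9*(2 + Y) = -18 - 9*Y)
H(C) - 1*3930 = (-18 - 9*(-70)) - 1*3930 = (-18 + 630) - 3930 = 612 - 3930 = -3318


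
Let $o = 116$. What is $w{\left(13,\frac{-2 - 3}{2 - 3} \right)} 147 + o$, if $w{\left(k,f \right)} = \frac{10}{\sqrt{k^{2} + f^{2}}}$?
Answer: $116 + \frac{735 \sqrt{194}}{97} \approx 221.54$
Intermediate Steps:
$w{\left(k,f \right)} = \frac{10}{\sqrt{f^{2} + k^{2}}}$
$w{\left(13,\frac{-2 - 3}{2 - 3} \right)} 147 + o = \frac{10}{\sqrt{\left(\frac{-2 - 3}{2 - 3}\right)^{2} + 13^{2}}} \cdot 147 + 116 = \frac{10}{\sqrt{\left(- \frac{5}{-1}\right)^{2} + 169}} \cdot 147 + 116 = \frac{10}{\sqrt{\left(\left(-5\right) \left(-1\right)\right)^{2} + 169}} \cdot 147 + 116 = \frac{10}{\sqrt{5^{2} + 169}} \cdot 147 + 116 = \frac{10}{\sqrt{25 + 169}} \cdot 147 + 116 = \frac{10}{\sqrt{194}} \cdot 147 + 116 = 10 \frac{\sqrt{194}}{194} \cdot 147 + 116 = \frac{5 \sqrt{194}}{97} \cdot 147 + 116 = \frac{735 \sqrt{194}}{97} + 116 = 116 + \frac{735 \sqrt{194}}{97}$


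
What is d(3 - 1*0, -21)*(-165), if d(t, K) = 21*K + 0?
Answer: 72765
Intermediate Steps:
d(t, K) = 21*K
d(3 - 1*0, -21)*(-165) = (21*(-21))*(-165) = -441*(-165) = 72765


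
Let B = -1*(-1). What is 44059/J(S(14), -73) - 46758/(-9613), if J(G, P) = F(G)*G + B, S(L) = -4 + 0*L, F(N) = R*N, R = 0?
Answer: 423585925/9613 ≈ 44064.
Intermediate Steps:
F(N) = 0 (F(N) = 0*N = 0)
S(L) = -4 (S(L) = -4 + 0 = -4)
B = 1
J(G, P) = 1 (J(G, P) = 0*G + 1 = 0 + 1 = 1)
44059/J(S(14), -73) - 46758/(-9613) = 44059/1 - 46758/(-9613) = 44059*1 - 46758*(-1/9613) = 44059 + 46758/9613 = 423585925/9613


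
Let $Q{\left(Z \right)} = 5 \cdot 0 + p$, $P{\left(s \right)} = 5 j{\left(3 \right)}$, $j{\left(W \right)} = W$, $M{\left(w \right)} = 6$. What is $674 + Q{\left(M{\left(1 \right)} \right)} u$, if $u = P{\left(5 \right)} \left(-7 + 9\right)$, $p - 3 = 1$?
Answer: $794$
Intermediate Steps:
$p = 4$ ($p = 3 + 1 = 4$)
$P{\left(s \right)} = 15$ ($P{\left(s \right)} = 5 \cdot 3 = 15$)
$Q{\left(Z \right)} = 4$ ($Q{\left(Z \right)} = 5 \cdot 0 + 4 = 0 + 4 = 4$)
$u = 30$ ($u = 15 \left(-7 + 9\right) = 15 \cdot 2 = 30$)
$674 + Q{\left(M{\left(1 \right)} \right)} u = 674 + 4 \cdot 30 = 674 + 120 = 794$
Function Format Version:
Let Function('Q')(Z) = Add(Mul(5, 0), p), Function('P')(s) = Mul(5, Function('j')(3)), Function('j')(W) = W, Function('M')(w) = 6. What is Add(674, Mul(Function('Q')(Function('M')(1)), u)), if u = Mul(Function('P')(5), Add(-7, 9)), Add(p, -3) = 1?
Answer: 794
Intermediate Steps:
p = 4 (p = Add(3, 1) = 4)
Function('P')(s) = 15 (Function('P')(s) = Mul(5, 3) = 15)
Function('Q')(Z) = 4 (Function('Q')(Z) = Add(Mul(5, 0), 4) = Add(0, 4) = 4)
u = 30 (u = Mul(15, Add(-7, 9)) = Mul(15, 2) = 30)
Add(674, Mul(Function('Q')(Function('M')(1)), u)) = Add(674, Mul(4, 30)) = Add(674, 120) = 794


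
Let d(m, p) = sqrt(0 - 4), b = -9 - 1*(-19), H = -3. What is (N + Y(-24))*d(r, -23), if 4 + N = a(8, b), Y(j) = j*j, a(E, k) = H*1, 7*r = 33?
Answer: 1138*I ≈ 1138.0*I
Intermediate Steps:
r = 33/7 (r = (1/7)*33 = 33/7 ≈ 4.7143)
b = 10 (b = -9 + 19 = 10)
d(m, p) = 2*I (d(m, p) = sqrt(-4) = 2*I)
a(E, k) = -3 (a(E, k) = -3*1 = -3)
Y(j) = j**2
N = -7 (N = -4 - 3 = -7)
(N + Y(-24))*d(r, -23) = (-7 + (-24)**2)*(2*I) = (-7 + 576)*(2*I) = 569*(2*I) = 1138*I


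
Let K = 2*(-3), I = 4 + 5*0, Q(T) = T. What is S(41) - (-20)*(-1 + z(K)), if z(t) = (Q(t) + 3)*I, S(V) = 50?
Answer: -210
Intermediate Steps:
I = 4 (I = 4 + 0 = 4)
K = -6
z(t) = 12 + 4*t (z(t) = (t + 3)*4 = (3 + t)*4 = 12 + 4*t)
S(41) - (-20)*(-1 + z(K)) = 50 - (-20)*(-1 + (12 + 4*(-6))) = 50 - (-20)*(-1 + (12 - 24)) = 50 - (-20)*(-1 - 12) = 50 - (-20)*(-13) = 50 - 1*260 = 50 - 260 = -210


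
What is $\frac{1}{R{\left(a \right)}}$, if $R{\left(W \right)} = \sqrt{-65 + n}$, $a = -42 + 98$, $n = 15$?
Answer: $- \frac{i \sqrt{2}}{10} \approx - 0.14142 i$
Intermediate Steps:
$a = 56$
$R{\left(W \right)} = 5 i \sqrt{2}$ ($R{\left(W \right)} = \sqrt{-65 + 15} = \sqrt{-50} = 5 i \sqrt{2}$)
$\frac{1}{R{\left(a \right)}} = \frac{1}{5 i \sqrt{2}} = - \frac{i \sqrt{2}}{10}$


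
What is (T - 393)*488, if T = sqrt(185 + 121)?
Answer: -191784 + 1464*sqrt(34) ≈ -1.8325e+5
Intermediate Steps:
T = 3*sqrt(34) (T = sqrt(306) = 3*sqrt(34) ≈ 17.493)
(T - 393)*488 = (3*sqrt(34) - 393)*488 = (-393 + 3*sqrt(34))*488 = -191784 + 1464*sqrt(34)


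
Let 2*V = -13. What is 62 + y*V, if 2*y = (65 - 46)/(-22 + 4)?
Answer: 4711/72 ≈ 65.431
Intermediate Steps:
V = -13/2 (V = (½)*(-13) = -13/2 ≈ -6.5000)
y = -19/36 (y = ((65 - 46)/(-22 + 4))/2 = (19/(-18))/2 = (19*(-1/18))/2 = (½)*(-19/18) = -19/36 ≈ -0.52778)
62 + y*V = 62 - 19/36*(-13/2) = 62 + 247/72 = 4711/72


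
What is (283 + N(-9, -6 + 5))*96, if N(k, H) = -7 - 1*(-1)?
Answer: 26592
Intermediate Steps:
N(k, H) = -6 (N(k, H) = -7 + 1 = -6)
(283 + N(-9, -6 + 5))*96 = (283 - 6)*96 = 277*96 = 26592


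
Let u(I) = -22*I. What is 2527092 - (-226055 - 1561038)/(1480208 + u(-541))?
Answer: 3770701031213/1492110 ≈ 2.5271e+6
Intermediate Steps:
2527092 - (-226055 - 1561038)/(1480208 + u(-541)) = 2527092 - (-226055 - 1561038)/(1480208 - 22*(-541)) = 2527092 - (-1787093)/(1480208 + 11902) = 2527092 - (-1787093)/1492110 = 2527092 - 1*(-1787093/1492110) = 2527092 + 1787093/1492110 = 3770701031213/1492110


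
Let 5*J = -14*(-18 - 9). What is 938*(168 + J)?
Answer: 1142484/5 ≈ 2.2850e+5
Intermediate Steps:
J = 378/5 (J = (-14*(-18 - 9))/5 = (-14*(-27))/5 = (⅕)*378 = 378/5 ≈ 75.600)
938*(168 + J) = 938*(168 + 378/5) = 938*(1218/5) = 1142484/5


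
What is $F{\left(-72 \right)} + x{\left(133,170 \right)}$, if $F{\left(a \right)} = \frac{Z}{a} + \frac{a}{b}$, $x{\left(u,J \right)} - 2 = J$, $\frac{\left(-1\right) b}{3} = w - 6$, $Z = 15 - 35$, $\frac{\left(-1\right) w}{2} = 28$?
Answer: $\frac{95915}{558} \approx 171.89$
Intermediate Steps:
$w = -56$ ($w = \left(-2\right) 28 = -56$)
$Z = -20$ ($Z = 15 - 35 = -20$)
$b = 186$ ($b = - 3 \left(-56 - 6\right) = \left(-3\right) \left(-62\right) = 186$)
$x{\left(u,J \right)} = 2 + J$
$F{\left(a \right)} = - \frac{20}{a} + \frac{a}{186}$
$F{\left(-72 \right)} + x{\left(133,170 \right)} = \left(- \frac{20}{-72} + \frac{1}{186} \left(-72\right)\right) + \left(2 + 170\right) = \left(\left(-20\right) \left(- \frac{1}{72}\right) - \frac{12}{31}\right) + 172 = \left(\frac{5}{18} - \frac{12}{31}\right) + 172 = - \frac{61}{558} + 172 = \frac{95915}{558}$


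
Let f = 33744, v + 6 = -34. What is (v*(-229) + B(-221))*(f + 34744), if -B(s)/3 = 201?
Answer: 586051816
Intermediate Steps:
B(s) = -603 (B(s) = -3*201 = -603)
v = -40 (v = -6 - 34 = -40)
(v*(-229) + B(-221))*(f + 34744) = (-40*(-229) - 603)*(33744 + 34744) = (9160 - 603)*68488 = 8557*68488 = 586051816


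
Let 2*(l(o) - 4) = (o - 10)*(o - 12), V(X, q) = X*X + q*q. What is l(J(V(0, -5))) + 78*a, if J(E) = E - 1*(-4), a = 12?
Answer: 2203/2 ≈ 1101.5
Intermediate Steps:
V(X, q) = X**2 + q**2
J(E) = 4 + E (J(E) = E + 4 = 4 + E)
l(o) = 4 + (-12 + o)*(-10 + o)/2 (l(o) = 4 + ((o - 10)*(o - 12))/2 = 4 + ((-10 + o)*(-12 + o))/2 = 4 + ((-12 + o)*(-10 + o))/2 = 4 + (-12 + o)*(-10 + o)/2)
l(J(V(0, -5))) + 78*a = (64 + (4 + (0**2 + (-5)**2))**2/2 - 11*(4 + (0**2 + (-5)**2))) + 78*12 = (64 + (4 + (0 + 25))**2/2 - 11*(4 + (0 + 25))) + 936 = (64 + (4 + 25)**2/2 - 11*(4 + 25)) + 936 = (64 + (1/2)*29**2 - 11*29) + 936 = (64 + (1/2)*841 - 319) + 936 = (64 + 841/2 - 319) + 936 = 331/2 + 936 = 2203/2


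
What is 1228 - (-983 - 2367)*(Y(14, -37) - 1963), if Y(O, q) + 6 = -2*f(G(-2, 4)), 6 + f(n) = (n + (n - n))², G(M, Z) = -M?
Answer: -6581522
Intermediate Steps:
f(n) = -6 + n² (f(n) = -6 + (n + (n - n))² = -6 + (n + 0)² = -6 + n²)
Y(O, q) = -2 (Y(O, q) = -6 - 2*(-6 + (-1*(-2))²) = -6 - 2*(-6 + 2²) = -6 - 2*(-6 + 4) = -6 - 2*(-2) = -6 + 4 = -2)
1228 - (-983 - 2367)*(Y(14, -37) - 1963) = 1228 - (-983 - 2367)*(-2 - 1963) = 1228 - (-3350)*(-1965) = 1228 - 1*6582750 = 1228 - 6582750 = -6581522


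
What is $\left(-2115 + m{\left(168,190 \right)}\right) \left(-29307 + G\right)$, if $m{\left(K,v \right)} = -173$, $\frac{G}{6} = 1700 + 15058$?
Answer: $-162999408$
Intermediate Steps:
$G = 100548$ ($G = 6 \left(1700 + 15058\right) = 6 \cdot 16758 = 100548$)
$\left(-2115 + m{\left(168,190 \right)}\right) \left(-29307 + G\right) = \left(-2115 - 173\right) \left(-29307 + 100548\right) = \left(-2288\right) 71241 = -162999408$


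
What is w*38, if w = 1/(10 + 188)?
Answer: 19/99 ≈ 0.19192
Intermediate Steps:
w = 1/198 ≈ 0.0050505
w*38 = (1/198)*38 = 19/99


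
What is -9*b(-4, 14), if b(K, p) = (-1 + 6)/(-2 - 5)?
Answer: 45/7 ≈ 6.4286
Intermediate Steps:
b(K, p) = -5/7 (b(K, p) = 5/(-7) = 5*(-⅐) = -5/7)
-9*b(-4, 14) = -9*(-5/7) = 45/7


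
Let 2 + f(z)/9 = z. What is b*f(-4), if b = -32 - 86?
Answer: 6372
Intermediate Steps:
f(z) = -18 + 9*z
b = -118
b*f(-4) = -118*(-18 + 9*(-4)) = -118*(-18 - 36) = -118*(-54) = 6372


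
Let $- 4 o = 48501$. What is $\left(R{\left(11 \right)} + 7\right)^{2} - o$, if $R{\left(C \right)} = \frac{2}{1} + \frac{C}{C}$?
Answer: $\frac{48901}{4} \approx 12225.0$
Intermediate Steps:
$o = - \frac{48501}{4}$ ($o = \left(- \frac{1}{4}\right) 48501 = - \frac{48501}{4} \approx -12125.0$)
$R{\left(C \right)} = 3$ ($R{\left(C \right)} = 2 \cdot 1 + 1 = 2 + 1 = 3$)
$\left(R{\left(11 \right)} + 7\right)^{2} - o = \left(3 + 7\right)^{2} - - \frac{48501}{4} = 10^{2} + \frac{48501}{4} = 100 + \frac{48501}{4} = \frac{48901}{4}$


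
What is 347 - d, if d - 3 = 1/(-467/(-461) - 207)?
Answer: 32666701/94960 ≈ 344.00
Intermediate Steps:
d = 284419/94960 (d = 3 + 1/(-467/(-461) - 207) = 3 + 1/(-467*(-1/461) - 207) = 3 + 1/(467/461 - 207) = 3 + 1/(-94960/461) = 3 - 461/94960 = 284419/94960 ≈ 2.9951)
347 - d = 347 - 1*284419/94960 = 347 - 284419/94960 = 32666701/94960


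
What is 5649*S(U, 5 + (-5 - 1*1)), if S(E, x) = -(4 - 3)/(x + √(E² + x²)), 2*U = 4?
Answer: 5649/(1 - √5) ≈ -4570.1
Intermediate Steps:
U = 2 (U = (½)*4 = 2)
S(E, x) = -1/(x + √(E² + x²))
5649*S(U, 5 + (-5 - 1*1)) = 5649*(-1/((5 + (-5 - 1*1)) + √(2² + (5 + (-5 - 1*1))²))) = 5649*(-1/((5 + (-5 - 1)) + √(4 + (5 + (-5 - 1))²))) = 5649*(-1/((5 - 6) + √(4 + (5 - 6)²))) = 5649*(-1/(-1 + √(4 + (-1)²))) = 5649*(-1/(-1 + √(4 + 1))) = 5649*(-1/(-1 + √5)) = -5649/(-1 + √5)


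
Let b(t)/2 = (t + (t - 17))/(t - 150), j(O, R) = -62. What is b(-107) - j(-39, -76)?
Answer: 16396/257 ≈ 63.798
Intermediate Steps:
b(t) = 2*(-17 + 2*t)/(-150 + t) (b(t) = 2*((t + (t - 17))/(t - 150)) = 2*((t + (-17 + t))/(-150 + t)) = 2*((-17 + 2*t)/(-150 + t)) = 2*(-17 + 2*t)/(-150 + t))
b(-107) - j(-39, -76) = 2*(-17 + 2*(-107))/(-150 - 107) - 1*(-62) = 2*(-17 - 214)/(-257) + 62 = 2*(-1/257)*(-231) + 62 = 462/257 + 62 = 16396/257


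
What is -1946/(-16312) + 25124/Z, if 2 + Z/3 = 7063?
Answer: 225522403/172768548 ≈ 1.3053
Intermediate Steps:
Z = 21183 (Z = -6 + 3*7063 = -6 + 21189 = 21183)
-1946/(-16312) + 25124/Z = -1946/(-16312) + 25124/21183 = -1946*(-1/16312) + 25124*(1/21183) = 973/8156 + 25124/21183 = 225522403/172768548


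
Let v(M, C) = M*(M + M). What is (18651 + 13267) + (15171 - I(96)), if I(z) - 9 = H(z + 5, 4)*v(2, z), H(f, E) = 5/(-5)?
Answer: 47088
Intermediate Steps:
v(M, C) = 2*M**2 (v(M, C) = M*(2*M) = 2*M**2)
H(f, E) = -1 (H(f, E) = 5*(-1/5) = -1)
I(z) = 1 (I(z) = 9 - 2*2**2 = 9 - 2*4 = 9 - 1*8 = 9 - 8 = 1)
(18651 + 13267) + (15171 - I(96)) = (18651 + 13267) + (15171 - 1*1) = 31918 + (15171 - 1) = 31918 + 15170 = 47088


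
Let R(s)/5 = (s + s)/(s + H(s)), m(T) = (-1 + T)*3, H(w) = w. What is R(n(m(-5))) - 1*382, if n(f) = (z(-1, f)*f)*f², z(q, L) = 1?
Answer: -377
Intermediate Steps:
m(T) = -3 + 3*T
n(f) = f³ (n(f) = (1*f)*f² = f*f² = f³)
R(s) = 5 (R(s) = 5*((s + s)/(s + s)) = 5*((2*s)/((2*s))) = 5*((2*s)*(1/(2*s))) = 5*1 = 5)
R(n(m(-5))) - 1*382 = 5 - 1*382 = 5 - 382 = -377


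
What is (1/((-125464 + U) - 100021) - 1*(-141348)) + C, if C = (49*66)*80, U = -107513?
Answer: 133221843863/332998 ≈ 4.0007e+5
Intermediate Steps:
C = 258720 (C = 3234*80 = 258720)
(1/((-125464 + U) - 100021) - 1*(-141348)) + C = (1/((-125464 - 107513) - 100021) - 1*(-141348)) + 258720 = (1/(-232977 - 100021) + 141348) + 258720 = (1/(-332998) + 141348) + 258720 = (-1/332998 + 141348) + 258720 = 47068601303/332998 + 258720 = 133221843863/332998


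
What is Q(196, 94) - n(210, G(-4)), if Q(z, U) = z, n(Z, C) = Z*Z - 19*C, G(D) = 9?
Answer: -43733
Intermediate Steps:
n(Z, C) = Z² - 19*C
Q(196, 94) - n(210, G(-4)) = 196 - (210² - 19*9) = 196 - (44100 - 171) = 196 - 1*43929 = 196 - 43929 = -43733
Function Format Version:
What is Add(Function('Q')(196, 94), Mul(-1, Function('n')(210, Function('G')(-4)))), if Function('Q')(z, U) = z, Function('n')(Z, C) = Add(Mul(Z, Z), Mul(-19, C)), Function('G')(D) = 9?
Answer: -43733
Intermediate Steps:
Function('n')(Z, C) = Add(Pow(Z, 2), Mul(-19, C))
Add(Function('Q')(196, 94), Mul(-1, Function('n')(210, Function('G')(-4)))) = Add(196, Mul(-1, Add(Pow(210, 2), Mul(-19, 9)))) = Add(196, Mul(-1, Add(44100, -171))) = Add(196, Mul(-1, 43929)) = Add(196, -43929) = -43733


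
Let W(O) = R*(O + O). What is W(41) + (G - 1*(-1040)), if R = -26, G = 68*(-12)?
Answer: -1908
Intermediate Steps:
G = -816
W(O) = -52*O (W(O) = -26*(O + O) = -52*O)
W(41) + (G - 1*(-1040)) = -52*41 + (-816 - 1*(-1040)) = -2132 + (-816 + 1040) = -2132 + 224 = -1908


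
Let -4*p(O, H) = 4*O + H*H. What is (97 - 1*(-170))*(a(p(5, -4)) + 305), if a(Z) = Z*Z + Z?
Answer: 100659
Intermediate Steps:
p(O, H) = -O - H**2/4 (p(O, H) = -(4*O + H*H)/4 = -(4*O + H**2)/4 = -(H**2 + 4*O)/4 = -O - H**2/4)
a(Z) = Z + Z**2 (a(Z) = Z**2 + Z = Z + Z**2)
(97 - 1*(-170))*(a(p(5, -4)) + 305) = (97 - 1*(-170))*((-1*5 - 1/4*(-4)**2)*(1 + (-1*5 - 1/4*(-4)**2)) + 305) = (97 + 170)*((-5 - 1/4*16)*(1 + (-5 - 1/4*16)) + 305) = 267*((-5 - 4)*(1 + (-5 - 4)) + 305) = 267*(-9*(1 - 9) + 305) = 267*(-9*(-8) + 305) = 267*(72 + 305) = 267*377 = 100659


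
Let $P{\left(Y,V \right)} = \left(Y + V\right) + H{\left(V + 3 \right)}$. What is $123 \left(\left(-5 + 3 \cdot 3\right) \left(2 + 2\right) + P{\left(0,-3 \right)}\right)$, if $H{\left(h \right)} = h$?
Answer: $1599$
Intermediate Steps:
$P{\left(Y,V \right)} = 3 + Y + 2 V$ ($P{\left(Y,V \right)} = \left(Y + V\right) + \left(V + 3\right) = \left(V + Y\right) + \left(3 + V\right) = 3 + Y + 2 V$)
$123 \left(\left(-5 + 3 \cdot 3\right) \left(2 + 2\right) + P{\left(0,-3 \right)}\right) = 123 \left(\left(-5 + 3 \cdot 3\right) \left(2 + 2\right) + \left(3 + 0 + 2 \left(-3\right)\right)\right) = 123 \left(\left(-5 + 9\right) 4 + \left(3 + 0 - 6\right)\right) = 123 \left(4 \cdot 4 - 3\right) = 123 \left(16 - 3\right) = 123 \cdot 13 = 1599$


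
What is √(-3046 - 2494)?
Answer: 2*I*√1385 ≈ 74.431*I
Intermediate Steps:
√(-3046 - 2494) = √(-5540) = 2*I*√1385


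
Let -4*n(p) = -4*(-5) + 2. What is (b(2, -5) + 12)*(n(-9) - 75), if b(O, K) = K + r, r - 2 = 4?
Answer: -2093/2 ≈ -1046.5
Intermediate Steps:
n(p) = -11/2 (n(p) = -(-4*(-5) + 2)/4 = -(20 + 2)/4 = -¼*22 = -11/2)
r = 6 (r = 2 + 4 = 6)
b(O, K) = 6 + K (b(O, K) = K + 6 = 6 + K)
(b(2, -5) + 12)*(n(-9) - 75) = ((6 - 5) + 12)*(-11/2 - 75) = (1 + 12)*(-161/2) = 13*(-161/2) = -2093/2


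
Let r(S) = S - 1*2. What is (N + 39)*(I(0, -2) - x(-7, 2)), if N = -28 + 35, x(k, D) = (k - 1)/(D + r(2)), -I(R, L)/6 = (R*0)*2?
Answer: 184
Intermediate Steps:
I(R, L) = 0 (I(R, L) = -6*R*0*2 = -0*2 = -6*0 = 0)
r(S) = -2 + S (r(S) = S - 2 = -2 + S)
x(k, D) = (-1 + k)/D (x(k, D) = (k - 1)/(D + (-2 + 2)) = (-1 + k)/(D + 0) = (-1 + k)/D)
N = 7
(N + 39)*(I(0, -2) - x(-7, 2)) = (7 + 39)*(0 - (-1 - 7)/2) = 46*(0 - (-8)/2) = 46*(0 - 1*(-4)) = 46*(0 + 4) = 46*4 = 184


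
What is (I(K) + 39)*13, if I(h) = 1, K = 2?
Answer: 520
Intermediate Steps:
(I(K) + 39)*13 = (1 + 39)*13 = 40*13 = 520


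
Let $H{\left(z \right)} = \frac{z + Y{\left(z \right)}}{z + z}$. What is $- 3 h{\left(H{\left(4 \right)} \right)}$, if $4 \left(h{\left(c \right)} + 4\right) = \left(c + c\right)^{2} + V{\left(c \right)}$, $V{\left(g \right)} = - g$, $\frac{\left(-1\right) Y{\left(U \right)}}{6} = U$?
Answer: $- \frac{69}{8} \approx -8.625$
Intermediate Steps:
$Y{\left(U \right)} = - 6 U$
$H{\left(z \right)} = - \frac{5}{2}$ ($H{\left(z \right)} = \frac{z - 6 z}{z + z} = \frac{\left(-5\right) z}{2 z} = - 5 z \frac{1}{2 z} = - \frac{5}{2}$)
$h{\left(c \right)} = -4 + c^{2} - \frac{c}{4}$ ($h{\left(c \right)} = -4 + \frac{\left(c + c\right)^{2} - c}{4} = -4 + \frac{\left(2 c\right)^{2} - c}{4} = -4 + \frac{4 c^{2} - c}{4} = -4 + \frac{- c + 4 c^{2}}{4} = -4 + \left(c^{2} - \frac{c}{4}\right) = -4 + c^{2} - \frac{c}{4}$)
$- 3 h{\left(H{\left(4 \right)} \right)} = - 3 \left(-4 + \left(- \frac{5}{2}\right)^{2} - - \frac{5}{8}\right) = - 3 \left(-4 + \frac{25}{4} + \frac{5}{8}\right) = \left(-3\right) \frac{23}{8} = - \frac{69}{8}$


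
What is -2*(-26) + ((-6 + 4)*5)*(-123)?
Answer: 1282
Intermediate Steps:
-2*(-26) + ((-6 + 4)*5)*(-123) = 52 - 2*5*(-123) = 52 - 10*(-123) = 52 + 1230 = 1282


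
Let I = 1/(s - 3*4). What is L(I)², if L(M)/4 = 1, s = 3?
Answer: 16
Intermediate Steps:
I = -⅑ (I = 1/(3 - 3*4) = 1/(3 - 12) = 1/(-9) = -⅑ ≈ -0.11111)
L(M) = 4 (L(M) = 4*1 = 4)
L(I)² = 4² = 16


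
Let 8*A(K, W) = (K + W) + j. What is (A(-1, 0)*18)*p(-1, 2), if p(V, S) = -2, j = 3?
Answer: -9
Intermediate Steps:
A(K, W) = 3/8 + K/8 + W/8 (A(K, W) = ((K + W) + 3)/8 = (3 + K + W)/8 = 3/8 + K/8 + W/8)
(A(-1, 0)*18)*p(-1, 2) = ((3/8 + (1/8)*(-1) + (1/8)*0)*18)*(-2) = ((3/8 - 1/8 + 0)*18)*(-2) = ((1/4)*18)*(-2) = (9/2)*(-2) = -9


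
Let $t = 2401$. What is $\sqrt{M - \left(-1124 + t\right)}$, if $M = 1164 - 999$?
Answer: $2 i \sqrt{278} \approx 33.347 i$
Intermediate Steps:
$M = 165$
$\sqrt{M - \left(-1124 + t\right)} = \sqrt{165 + \left(1124 - 2401\right)} = \sqrt{165 - 1277} = \sqrt{-1112} = 2 i \sqrt{278}$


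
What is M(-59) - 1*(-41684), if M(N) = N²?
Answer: 45165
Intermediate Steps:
M(-59) - 1*(-41684) = (-59)² - 1*(-41684) = 3481 + 41684 = 45165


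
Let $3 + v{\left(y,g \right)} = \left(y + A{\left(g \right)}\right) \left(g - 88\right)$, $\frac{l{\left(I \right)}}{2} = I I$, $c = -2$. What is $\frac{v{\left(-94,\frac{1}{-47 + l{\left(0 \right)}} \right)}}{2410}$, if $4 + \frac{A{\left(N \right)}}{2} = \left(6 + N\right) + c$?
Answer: $\frac{18278913}{5323690} \approx 3.4335$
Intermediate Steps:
$l{\left(I \right)} = 2 I^{2}$ ($l{\left(I \right)} = 2 I I = 2 I^{2}$)
$A{\left(N \right)} = 2 N$ ($A{\left(N \right)} = -8 + 2 \left(\left(6 + N\right) - 2\right) = -8 + 2 \left(4 + N\right) = -8 + \left(8 + 2 N\right) = 2 N$)
$v{\left(y,g \right)} = -3 + \left(-88 + g\right) \left(y + 2 g\right)$ ($v{\left(y,g \right)} = -3 + \left(y + 2 g\right) \left(g - 88\right) = -3 + \left(y + 2 g\right) \left(-88 + g\right) = -3 + \left(-88 + g\right) \left(y + 2 g\right)$)
$\frac{v{\left(-94,\frac{1}{-47 + l{\left(0 \right)}} \right)}}{2410} = \frac{-3 - \frac{176}{-47 + 2 \cdot 0^{2}} - -8272 + 2 \left(\frac{1}{-47 + 2 \cdot 0^{2}}\right)^{2} + \frac{1}{-47 + 2 \cdot 0^{2}} \left(-94\right)}{2410} = \left(-3 - \frac{176}{-47 + 2 \cdot 0} + 8272 + 2 \left(\frac{1}{-47 + 2 \cdot 0}\right)^{2} + \frac{1}{-47 + 2 \cdot 0} \left(-94\right)\right) \frac{1}{2410} = \left(-3 - \frac{176}{-47 + 0} + 8272 + 2 \left(\frac{1}{-47 + 0}\right)^{2} + \frac{1}{-47 + 0} \left(-94\right)\right) \frac{1}{2410} = \left(-3 - \frac{176}{-47} + 8272 + 2 \left(\frac{1}{-47}\right)^{2} + \frac{1}{-47} \left(-94\right)\right) \frac{1}{2410} = \left(-3 - - \frac{176}{47} + 8272 + 2 \left(- \frac{1}{47}\right)^{2} - -2\right) \frac{1}{2410} = \left(-3 + \frac{176}{47} + 8272 + 2 \cdot \frac{1}{2209} + 2\right) \frac{1}{2410} = \left(-3 + \frac{176}{47} + 8272 + \frac{2}{2209} + 2\right) \frac{1}{2410} = \frac{18278913}{2209} \cdot \frac{1}{2410} = \frac{18278913}{5323690}$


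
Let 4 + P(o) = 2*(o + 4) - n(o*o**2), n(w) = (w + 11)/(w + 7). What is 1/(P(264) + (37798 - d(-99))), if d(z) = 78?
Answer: 18399751/703808875497 ≈ 2.6143e-5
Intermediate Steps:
n(w) = (11 + w)/(7 + w)
P(o) = 4 + 2*o - (11 + o**3)/(7 + o**3) (P(o) = -4 + (2*(o + 4) - (11 + o*o**2)/(7 + o*o**2)) = -4 + (2*(4 + o) - (11 + o**3)/(7 + o**3)) = -4 + ((8 + 2*o) - (11 + o**3)/(7 + o**3)) = -4 + (8 + 2*o - (11 + o**3)/(7 + o**3)) = 4 + 2*o - (11 + o**3)/(7 + o**3))
1/(P(264) + (37798 - d(-99))) = 1/((-11 - 1*264**3 + 2*(2 + 264)*(7 + 264**3))/(7 + 264**3) + (37798 - 1*78)) = 1/((-11 - 1*18399744 + 2*266*(7 + 18399744))/(7 + 18399744) + (37798 - 78)) = 1/((-11 - 18399744 + 2*266*18399751)/18399751 + 37720) = 1/((-11 - 18399744 + 9788667532)/18399751 + 37720) = 1/((1/18399751)*9770267777 + 37720) = 1/(9770267777/18399751 + 37720) = 1/(703808875497/18399751) = 18399751/703808875497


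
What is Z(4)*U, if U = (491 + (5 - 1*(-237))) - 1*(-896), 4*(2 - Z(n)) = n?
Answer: 1629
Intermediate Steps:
Z(n) = 2 - n/4
U = 1629 (U = (491 + (5 + 237)) + 896 = (491 + 242) + 896 = 733 + 896 = 1629)
Z(4)*U = (2 - ¼*4)*1629 = (2 - 1)*1629 = 1*1629 = 1629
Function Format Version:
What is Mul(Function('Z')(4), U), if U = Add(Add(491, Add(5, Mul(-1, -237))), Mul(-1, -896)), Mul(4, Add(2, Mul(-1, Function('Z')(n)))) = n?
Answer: 1629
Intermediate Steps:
Function('Z')(n) = Add(2, Mul(Rational(-1, 4), n))
U = 1629 (U = Add(Add(491, Add(5, 237)), 896) = Add(Add(491, 242), 896) = Add(733, 896) = 1629)
Mul(Function('Z')(4), U) = Mul(Add(2, Mul(Rational(-1, 4), 4)), 1629) = Mul(Add(2, -1), 1629) = Mul(1, 1629) = 1629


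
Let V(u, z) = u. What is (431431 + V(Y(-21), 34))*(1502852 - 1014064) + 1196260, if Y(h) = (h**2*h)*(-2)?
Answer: 219932823224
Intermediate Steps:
Y(h) = -2*h**3 (Y(h) = h**3*(-2) = -2*h**3)
(431431 + V(Y(-21), 34))*(1502852 - 1014064) + 1196260 = (431431 - 2*(-21)**3)*(1502852 - 1014064) + 1196260 = (431431 - 2*(-9261))*488788 + 1196260 = (431431 + 18522)*488788 + 1196260 = 449953*488788 + 1196260 = 219931626964 + 1196260 = 219932823224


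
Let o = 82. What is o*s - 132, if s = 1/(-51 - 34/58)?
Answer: -99925/748 ≈ -133.59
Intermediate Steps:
s = -29/1496 (s = 1/(-51 - 34*1/58) = 1/(-51 - 17/29) = 1/(-1496/29) = -29/1496 ≈ -0.019385)
o*s - 132 = 82*(-29/1496) - 132 = -1189/748 - 132 = -99925/748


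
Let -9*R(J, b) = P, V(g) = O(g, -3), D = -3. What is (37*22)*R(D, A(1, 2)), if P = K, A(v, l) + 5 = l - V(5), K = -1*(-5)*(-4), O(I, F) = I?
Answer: 16280/9 ≈ 1808.9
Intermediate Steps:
V(g) = g
K = -20 (K = 5*(-4) = -20)
A(v, l) = -10 + l (A(v, l) = -5 + (l - 1*5) = -5 + (l - 5) = -5 + (-5 + l) = -10 + l)
P = -20
R(J, b) = 20/9 (R(J, b) = -⅑*(-20) = 20/9)
(37*22)*R(D, A(1, 2)) = (37*22)*(20/9) = 814*(20/9) = 16280/9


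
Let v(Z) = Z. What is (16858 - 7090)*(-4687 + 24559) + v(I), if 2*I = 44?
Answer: 194109718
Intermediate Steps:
I = 22 (I = (½)*44 = 22)
(16858 - 7090)*(-4687 + 24559) + v(I) = (16858 - 7090)*(-4687 + 24559) + 22 = 9768*19872 + 22 = 194109696 + 22 = 194109718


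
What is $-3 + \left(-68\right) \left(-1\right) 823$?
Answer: $55961$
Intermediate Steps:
$-3 + \left(-68\right) \left(-1\right) 823 = -3 + 68 \cdot 823 = -3 + 55964 = 55961$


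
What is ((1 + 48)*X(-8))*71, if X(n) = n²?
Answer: 222656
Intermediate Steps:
((1 + 48)*X(-8))*71 = ((1 + 48)*(-8)²)*71 = (49*64)*71 = 3136*71 = 222656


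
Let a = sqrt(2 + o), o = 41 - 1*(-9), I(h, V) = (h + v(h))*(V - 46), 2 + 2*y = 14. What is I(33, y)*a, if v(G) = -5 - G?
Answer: 400*sqrt(13) ≈ 1442.2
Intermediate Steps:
y = 6 (y = -1 + (1/2)*14 = -1 + 7 = 6)
I(h, V) = 230 - 5*V (I(h, V) = (h + (-5 - h))*(V - 46) = -5*(-46 + V) = 230 - 5*V)
o = 50 (o = 41 + 9 = 50)
a = 2*sqrt(13) (a = sqrt(2 + 50) = sqrt(52) = 2*sqrt(13) ≈ 7.2111)
I(33, y)*a = (230 - 5*6)*(2*sqrt(13)) = (230 - 30)*(2*sqrt(13)) = 200*(2*sqrt(13)) = 400*sqrt(13)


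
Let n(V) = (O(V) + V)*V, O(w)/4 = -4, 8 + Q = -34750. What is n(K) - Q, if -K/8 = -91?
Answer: 553094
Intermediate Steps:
K = 728 (K = -8*(-91) = 728)
Q = -34758 (Q = -8 - 34750 = -34758)
O(w) = -16 (O(w) = 4*(-4) = -16)
n(V) = V*(-16 + V) (n(V) = (-16 + V)*V = V*(-16 + V))
n(K) - Q = 728*(-16 + 728) - 1*(-34758) = 728*712 + 34758 = 518336 + 34758 = 553094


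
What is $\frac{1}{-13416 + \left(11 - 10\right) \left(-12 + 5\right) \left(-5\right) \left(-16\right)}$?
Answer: $- \frac{1}{13976} \approx -7.1551 \cdot 10^{-5}$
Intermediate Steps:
$\frac{1}{-13416 + \left(11 - 10\right) \left(-12 + 5\right) \left(-5\right) \left(-16\right)} = \frac{1}{-13416 + 1 \left(-7\right) \left(-5\right) \left(-16\right)} = \frac{1}{-13416 + \left(-7\right) \left(-5\right) \left(-16\right)} = \frac{1}{-13416 + 35 \left(-16\right)} = \frac{1}{-13416 - 560} = \frac{1}{-13976} = - \frac{1}{13976}$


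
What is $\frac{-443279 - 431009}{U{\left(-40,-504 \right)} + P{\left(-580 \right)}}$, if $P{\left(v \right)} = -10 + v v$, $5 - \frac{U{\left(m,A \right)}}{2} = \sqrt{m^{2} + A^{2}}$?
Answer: $- \frac{1148869075}{442046631} - \frac{54643 \sqrt{3994}}{442046631} \approx -2.6068$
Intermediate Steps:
$U{\left(m,A \right)} = 10 - 2 \sqrt{A^{2} + m^{2}}$ ($U{\left(m,A \right)} = 10 - 2 \sqrt{m^{2} + A^{2}} = 10 - 2 \sqrt{A^{2} + m^{2}}$)
$P{\left(v \right)} = -10 + v^{2}$
$\frac{-443279 - 431009}{U{\left(-40,-504 \right)} + P{\left(-580 \right)}} = \frac{-443279 - 431009}{\left(10 - 2 \sqrt{\left(-504\right)^{2} + \left(-40\right)^{2}}\right) - \left(10 - \left(-580\right)^{2}\right)} = - \frac{874288}{\left(10 - 2 \sqrt{254016 + 1600}\right) + \left(-10 + 336400\right)} = - \frac{874288}{\left(10 - 2 \sqrt{255616}\right) + 336390} = - \frac{874288}{\left(10 - 2 \cdot 8 \sqrt{3994}\right) + 336390} = - \frac{874288}{\left(10 - 16 \sqrt{3994}\right) + 336390} = - \frac{874288}{336400 - 16 \sqrt{3994}}$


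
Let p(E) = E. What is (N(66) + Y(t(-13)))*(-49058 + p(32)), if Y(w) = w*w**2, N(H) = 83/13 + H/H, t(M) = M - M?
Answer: -4706496/13 ≈ -3.6204e+5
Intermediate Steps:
t(M) = 0
N(H) = 96/13 (N(H) = 83*(1/13) + 1 = 83/13 + 1 = 96/13)
Y(w) = w**3
(N(66) + Y(t(-13)))*(-49058 + p(32)) = (96/13 + 0**3)*(-49058 + 32) = (96/13 + 0)*(-49026) = (96/13)*(-49026) = -4706496/13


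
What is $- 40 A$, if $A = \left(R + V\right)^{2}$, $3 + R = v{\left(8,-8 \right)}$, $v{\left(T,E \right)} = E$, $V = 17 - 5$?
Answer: $-40$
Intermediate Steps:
$V = 12$
$R = -11$ ($R = -3 - 8 = -11$)
$A = 1$ ($A = \left(-11 + 12\right)^{2} = 1^{2} = 1$)
$- 40 A = \left(-40\right) 1 = -40$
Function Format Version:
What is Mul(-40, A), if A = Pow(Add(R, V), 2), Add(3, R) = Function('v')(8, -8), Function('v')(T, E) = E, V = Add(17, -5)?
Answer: -40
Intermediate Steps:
V = 12
R = -11 (R = Add(-3, -8) = -11)
A = 1 (A = Pow(Add(-11, 12), 2) = Pow(1, 2) = 1)
Mul(-40, A) = Mul(-40, 1) = -40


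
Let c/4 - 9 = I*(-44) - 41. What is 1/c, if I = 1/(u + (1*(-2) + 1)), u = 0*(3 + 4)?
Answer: 1/48 ≈ 0.020833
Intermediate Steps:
u = 0 (u = 0*7 = 0)
I = -1 (I = 1/(0 + (1*(-2) + 1)) = 1/(0 + (-2 + 1)) = 1/(0 - 1) = 1/(-1) = -1)
c = 48 (c = 36 + 4*(-1*(-44) - 41) = 36 + 4*(44 - 41) = 36 + 4*3 = 36 + 12 = 48)
1/c = 1/48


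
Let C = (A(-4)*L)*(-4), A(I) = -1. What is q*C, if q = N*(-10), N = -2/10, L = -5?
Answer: -40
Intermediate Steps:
N = -⅕ (N = -2*⅒ = -⅕ ≈ -0.20000)
C = -20 (C = -1*(-5)*(-4) = 5*(-4) = -20)
q = 2 (q = -⅕*(-10) = 2)
q*C = 2*(-20) = -40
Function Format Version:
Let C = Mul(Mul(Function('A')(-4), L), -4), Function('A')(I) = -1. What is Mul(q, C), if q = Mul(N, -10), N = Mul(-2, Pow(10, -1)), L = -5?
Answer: -40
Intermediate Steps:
N = Rational(-1, 5) (N = Mul(-2, Rational(1, 10)) = Rational(-1, 5) ≈ -0.20000)
C = -20 (C = Mul(Mul(-1, -5), -4) = Mul(5, -4) = -20)
q = 2 (q = Mul(Rational(-1, 5), -10) = 2)
Mul(q, C) = Mul(2, -20) = -40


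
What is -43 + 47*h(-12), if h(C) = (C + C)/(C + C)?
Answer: 4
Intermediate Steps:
h(C) = 1 (h(C) = (2*C)/((2*C)) = (2*C)*(1/(2*C)) = 1)
-43 + 47*h(-12) = -43 + 47*1 = -43 + 47 = 4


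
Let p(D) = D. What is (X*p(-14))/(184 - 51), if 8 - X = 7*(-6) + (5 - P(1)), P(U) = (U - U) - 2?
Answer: -86/19 ≈ -4.5263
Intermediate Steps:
P(U) = -2 (P(U) = 0 - 2 = -2)
X = 43 (X = 8 - (7*(-6) + (5 - 1*(-2))) = 8 - (-42 + (5 + 2)) = 8 - (-42 + 7) = 8 - 1*(-35) = 8 + 35 = 43)
(X*p(-14))/(184 - 51) = (43*(-14))/(184 - 51) = -602/133 = -602*1/133 = -86/19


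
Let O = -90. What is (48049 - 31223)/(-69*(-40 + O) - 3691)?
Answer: 16826/5279 ≈ 3.1873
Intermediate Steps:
(48049 - 31223)/(-69*(-40 + O) - 3691) = (48049 - 31223)/(-69*(-40 - 90) - 3691) = 16826/(-69*(-130) - 3691) = 16826/(8970 - 3691) = 16826/5279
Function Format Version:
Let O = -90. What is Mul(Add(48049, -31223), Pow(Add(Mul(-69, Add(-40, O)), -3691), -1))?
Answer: Rational(16826, 5279) ≈ 3.1873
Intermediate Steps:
Mul(Add(48049, -31223), Pow(Add(Mul(-69, Add(-40, O)), -3691), -1)) = Mul(Add(48049, -31223), Pow(Add(Mul(-69, Add(-40, -90)), -3691), -1)) = Mul(16826, Pow(Add(Mul(-69, -130), -3691), -1)) = Mul(16826, Pow(Add(8970, -3691), -1)) = Mul(16826, Pow(5279, -1)) = Mul(16826, Rational(1, 5279)) = Rational(16826, 5279)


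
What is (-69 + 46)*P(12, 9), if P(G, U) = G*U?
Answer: -2484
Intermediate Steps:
(-69 + 46)*P(12, 9) = (-69 + 46)*(12*9) = -23*108 = -2484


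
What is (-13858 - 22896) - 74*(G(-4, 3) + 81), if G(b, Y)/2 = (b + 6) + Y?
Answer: -43488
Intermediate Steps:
G(b, Y) = 12 + 2*Y + 2*b (G(b, Y) = 2*((b + 6) + Y) = 2*((6 + b) + Y) = 2*(6 + Y + b) = 12 + 2*Y + 2*b)
(-13858 - 22896) - 74*(G(-4, 3) + 81) = (-13858 - 22896) - 74*((12 + 2*3 + 2*(-4)) + 81) = -36754 - 74*((12 + 6 - 8) + 81) = -36754 - 74*(10 + 81) = -36754 - 74*91 = -36754 - 6734 = -43488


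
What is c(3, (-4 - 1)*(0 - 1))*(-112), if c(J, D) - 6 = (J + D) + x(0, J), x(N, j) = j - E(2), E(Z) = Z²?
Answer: -1456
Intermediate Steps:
x(N, j) = -4 + j (x(N, j) = j - 1*2² = j - 1*4 = j - 4 = -4 + j)
c(J, D) = 2 + D + 2*J (c(J, D) = 6 + ((J + D) + (-4 + J)) = 6 + ((D + J) + (-4 + J)) = 6 + (-4 + D + 2*J) = 2 + D + 2*J)
c(3, (-4 - 1)*(0 - 1))*(-112) = (2 + (-4 - 1)*(0 - 1) + 2*3)*(-112) = (2 - 5*(-1) + 6)*(-112) = (2 + 5 + 6)*(-112) = 13*(-112) = -1456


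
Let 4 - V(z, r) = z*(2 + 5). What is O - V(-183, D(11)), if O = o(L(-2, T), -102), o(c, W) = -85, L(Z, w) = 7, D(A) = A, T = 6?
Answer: -1370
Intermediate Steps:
V(z, r) = 4 - 7*z (V(z, r) = 4 - z*(2 + 5) = 4 - z*7 = 4 - 7*z)
O = -85
O - V(-183, D(11)) = -85 - (4 - 7*(-183)) = -85 - (4 + 1281) = -85 - 1*1285 = -85 - 1285 = -1370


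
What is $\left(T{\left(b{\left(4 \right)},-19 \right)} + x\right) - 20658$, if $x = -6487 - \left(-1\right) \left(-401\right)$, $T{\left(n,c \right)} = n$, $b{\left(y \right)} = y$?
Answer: $-27542$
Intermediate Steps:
$x = -6888$ ($x = -6487 - 401 = -6888$)
$\left(T{\left(b{\left(4 \right)},-19 \right)} + x\right) - 20658 = \left(4 - 6888\right) - 20658 = -6884 - 20658 = -27542$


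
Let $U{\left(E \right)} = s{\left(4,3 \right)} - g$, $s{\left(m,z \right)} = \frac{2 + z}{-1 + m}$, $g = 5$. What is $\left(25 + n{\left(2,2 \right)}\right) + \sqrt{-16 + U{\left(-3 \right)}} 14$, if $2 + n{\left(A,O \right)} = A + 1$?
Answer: $26 + \frac{14 i \sqrt{174}}{3} \approx 26.0 + 61.558 i$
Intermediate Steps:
$s{\left(m,z \right)} = \frac{2 + z}{-1 + m}$
$U{\left(E \right)} = - \frac{10}{3}$ ($U{\left(E \right)} = \frac{2 + 3}{-1 + 4} - 5 = \frac{1}{3} \cdot 5 - 5 = \frac{5}{3} - 5 = - \frac{10}{3}$)
$n{\left(A,O \right)} = -1 + A$ ($n{\left(A,O \right)} = -2 + \left(A + 1\right) = -2 + \left(1 + A\right) = -1 + A$)
$\left(25 + n{\left(2,2 \right)}\right) + \sqrt{-16 + U{\left(-3 \right)}} 14 = \left(25 + \left(-1 + 2\right)\right) + \sqrt{-16 - \frac{10}{3}} \cdot 14 = \left(25 + 1\right) + \sqrt{- \frac{58}{3}} \cdot 14 = 26 + \frac{i \sqrt{174}}{3} \cdot 14 = 26 + \frac{14 i \sqrt{174}}{3}$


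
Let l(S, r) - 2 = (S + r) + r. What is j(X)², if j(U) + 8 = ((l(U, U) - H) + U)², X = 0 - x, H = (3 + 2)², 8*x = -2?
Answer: 226576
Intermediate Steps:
x = -¼ (x = (⅛)*(-2) = -¼ ≈ -0.25000)
H = 25 (H = 5² = 25)
X = ¼ (X = 0 - 1*(-¼) = 0 + ¼ = ¼ ≈ 0.25000)
l(S, r) = 2 + S + 2*r (l(S, r) = 2 + ((S + r) + r) = 2 + (S + 2*r) = 2 + S + 2*r)
j(U) = -8 + (-23 + 4*U)² (j(U) = -8 + (((2 + U + 2*U) - 1*25) + U)² = -8 + (((2 + 3*U) - 25) + U)² = -8 + ((-23 + 3*U) + U)² = -8 + (-23 + 4*U)²)
j(X)² = (-8 + (-23 + 4*(¼))²)² = (-8 + (-23 + 1)²)² = (-8 + (-22)²)² = (-8 + 484)² = 476² = 226576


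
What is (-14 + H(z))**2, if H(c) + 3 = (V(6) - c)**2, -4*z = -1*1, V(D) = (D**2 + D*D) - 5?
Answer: 5043414289/256 ≈ 1.9701e+7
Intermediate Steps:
V(D) = -5 + 2*D**2 (V(D) = (D**2 + D**2) - 5 = 2*D**2 - 5 = -5 + 2*D**2)
z = 1/4 (z = -(-1)/4 = -1/4*(-1) = 1/4 ≈ 0.25000)
H(c) = -3 + (67 - c)**2 (H(c) = -3 + ((-5 + 2*6**2) - c)**2 = -3 + ((-5 + 2*36) - c)**2 = -3 + ((-5 + 72) - c)**2 = -3 + (67 - c)**2)
(-14 + H(z))**2 = (-14 + (-3 + (-67 + 1/4)**2))**2 = (-14 + (-3 + (-267/4)**2))**2 = (-14 + (-3 + 71289/16))**2 = (-14 + 71241/16)**2 = (71017/16)**2 = 5043414289/256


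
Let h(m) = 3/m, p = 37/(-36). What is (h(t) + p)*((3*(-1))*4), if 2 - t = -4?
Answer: 19/3 ≈ 6.3333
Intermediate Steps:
p = -37/36 (p = 37*(-1/36) = -37/36 ≈ -1.0278)
t = 6 (t = 2 - 1*(-4) = 2 + 4 = 6)
(h(t) + p)*((3*(-1))*4) = (3/6 - 37/36)*((3*(-1))*4) = (3*(⅙) - 37/36)*(-3*4) = (½ - 37/36)*(-12) = -19/36*(-12) = 19/3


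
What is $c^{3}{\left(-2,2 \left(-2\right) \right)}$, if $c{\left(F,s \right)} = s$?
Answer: $-64$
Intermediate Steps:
$c^{3}{\left(-2,2 \left(-2\right) \right)} = \left(2 \left(-2\right)\right)^{3} = \left(-4\right)^{3} = -64$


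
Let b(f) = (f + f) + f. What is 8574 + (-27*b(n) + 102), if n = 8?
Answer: 8028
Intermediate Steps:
b(f) = 3*f (b(f) = 2*f + f = 3*f)
8574 + (-27*b(n) + 102) = 8574 + (-81*8 + 102) = 8574 + (-27*24 + 102) = 8574 + (-648 + 102) = 8574 - 546 = 8028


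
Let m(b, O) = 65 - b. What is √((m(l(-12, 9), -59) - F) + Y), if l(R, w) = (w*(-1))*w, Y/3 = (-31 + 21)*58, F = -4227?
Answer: √2633 ≈ 51.313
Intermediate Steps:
Y = -1740 (Y = 3*((-31 + 21)*58) = 3*(-10*58) = 3*(-580) = -1740)
l(R, w) = -w² (l(R, w) = (-w)*w = -w²)
√((m(l(-12, 9), -59) - F) + Y) = √(((65 - (-1)*9²) - 1*(-4227)) - 1740) = √(((65 - (-1)*81) + 4227) - 1740) = √(((65 - 1*(-81)) + 4227) - 1740) = √(((65 + 81) + 4227) - 1740) = √((146 + 4227) - 1740) = √(4373 - 1740) = √2633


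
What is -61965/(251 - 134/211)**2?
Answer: -306527085/310076881 ≈ -0.98855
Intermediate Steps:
-61965/(251 - 134/211)**2 = -61965/((52827/211)**2) = -61965/2790691929/44521 = -61965*44521/2790691929 = -306527085/310076881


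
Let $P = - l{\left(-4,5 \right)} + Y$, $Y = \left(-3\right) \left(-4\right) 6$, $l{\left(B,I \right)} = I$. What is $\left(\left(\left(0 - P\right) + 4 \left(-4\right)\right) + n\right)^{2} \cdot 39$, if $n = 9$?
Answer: $213564$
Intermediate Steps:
$Y = 72$ ($Y = 12 \cdot 6 = 72$)
$P = 67$ ($P = \left(-1\right) 5 + 72 = -5 + 72 = 67$)
$\left(\left(\left(0 - P\right) + 4 \left(-4\right)\right) + n\right)^{2} \cdot 39 = \left(\left(\left(0 - 67\right) + 4 \left(-4\right)\right) + 9\right)^{2} \cdot 39 = \left(\left(\left(0 - 67\right) - 16\right) + 9\right)^{2} \cdot 39 = \left(\left(-67 - 16\right) + 9\right)^{2} \cdot 39 = \left(-83 + 9\right)^{2} \cdot 39 = \left(-74\right)^{2} \cdot 39 = 5476 \cdot 39 = 213564$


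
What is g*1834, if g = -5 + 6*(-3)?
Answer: -42182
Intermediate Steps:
g = -23 (g = -5 - 18 = -23)
g*1834 = -23*1834 = -42182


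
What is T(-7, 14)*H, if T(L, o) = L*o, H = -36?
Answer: 3528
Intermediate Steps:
T(-7, 14)*H = -7*14*(-36) = -98*(-36) = 3528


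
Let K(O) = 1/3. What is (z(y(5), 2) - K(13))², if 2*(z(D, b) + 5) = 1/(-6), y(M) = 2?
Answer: 4225/144 ≈ 29.340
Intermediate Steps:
K(O) = ⅓
z(D, b) = -61/12 (z(D, b) = -5 + (½)/(-6) = -5 + (½)*(-⅙) = -5 - 1/12 = -61/12)
(z(y(5), 2) - K(13))² = (-61/12 - 1*⅓)² = (-61/12 - ⅓)² = (-65/12)² = 4225/144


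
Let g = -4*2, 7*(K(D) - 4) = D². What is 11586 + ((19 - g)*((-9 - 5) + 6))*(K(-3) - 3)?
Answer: 77646/7 ≈ 11092.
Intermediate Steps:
K(D) = 4 + D²/7
g = -8
11586 + ((19 - g)*((-9 - 5) + 6))*(K(-3) - 3) = 11586 + ((19 - 1*(-8))*((-9 - 5) + 6))*((4 + (⅐)*(-3)²) - 3) = 11586 + ((19 + 8)*(-14 + 6))*((4 + (⅐)*9) - 3) = 11586 + (27*(-8))*((4 + 9/7) - 3) = 11586 - 216*(37/7 - 3) = 11586 - 216*16/7 = 11586 - 3456/7 = 77646/7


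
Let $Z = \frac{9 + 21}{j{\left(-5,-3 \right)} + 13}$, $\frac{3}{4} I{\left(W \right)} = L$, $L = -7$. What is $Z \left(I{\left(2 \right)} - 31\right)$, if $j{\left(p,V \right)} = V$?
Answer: $-121$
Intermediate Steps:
$I{\left(W \right)} = - \frac{28}{3}$ ($I{\left(W \right)} = \frac{4}{3} \left(-7\right) = - \frac{28}{3}$)
$Z = 3$ ($Z = \frac{9 + 21}{-3 + 13} = \frac{30}{10} = 30 \cdot \frac{1}{10} = 3$)
$Z \left(I{\left(2 \right)} - 31\right) = 3 \left(- \frac{28}{3} - 31\right) = 3 \left(- \frac{121}{3}\right) = -121$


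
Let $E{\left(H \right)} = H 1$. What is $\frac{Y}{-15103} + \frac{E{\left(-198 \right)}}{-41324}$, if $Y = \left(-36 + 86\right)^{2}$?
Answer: $- \frac{50159803}{312058186} \approx -0.16074$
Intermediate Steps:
$E{\left(H \right)} = H$
$Y = 2500$ ($Y = 50^{2} = 2500$)
$\frac{Y}{-15103} + \frac{E{\left(-198 \right)}}{-41324} = \frac{2500}{-15103} - \frac{198}{-41324} = 2500 \left(- \frac{1}{15103}\right) - - \frac{99}{20662} = - \frac{2500}{15103} + \frac{99}{20662} = - \frac{50159803}{312058186}$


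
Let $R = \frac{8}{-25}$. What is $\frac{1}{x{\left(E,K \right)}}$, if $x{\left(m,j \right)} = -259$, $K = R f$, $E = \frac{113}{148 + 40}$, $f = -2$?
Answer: $- \frac{1}{259} \approx -0.003861$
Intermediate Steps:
$E = \frac{113}{188} \approx 0.60106$
$R = - \frac{8}{25}$ ($R = 8 \left(- \frac{1}{25}\right) = - \frac{8}{25} \approx -0.32$)
$K = \frac{16}{25}$ ($K = \left(- \frac{8}{25}\right) \left(-2\right) = \frac{16}{25} \approx 0.64$)
$\frac{1}{x{\left(E,K \right)}} = \frac{1}{-259} = - \frac{1}{259}$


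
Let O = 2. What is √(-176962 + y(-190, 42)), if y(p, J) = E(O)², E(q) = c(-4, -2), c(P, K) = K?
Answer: 3*I*√19662 ≈ 420.66*I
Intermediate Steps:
E(q) = -2
y(p, J) = 4 (y(p, J) = (-2)² = 4)
√(-176962 + y(-190, 42)) = √(-176962 + 4) = √(-176958) = 3*I*√19662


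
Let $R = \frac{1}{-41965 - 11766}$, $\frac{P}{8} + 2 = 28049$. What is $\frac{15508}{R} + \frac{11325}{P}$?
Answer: $- \frac{62321207943841}{74792} \approx -8.3326 \cdot 10^{8}$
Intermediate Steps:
$P = 224376$ ($P = -16 + 8 \cdot 28049 = -16 + 224392 = 224376$)
$R = - \frac{1}{53731}$ ($R = \frac{1}{-53731} = - \frac{1}{53731} \approx -1.8611 \cdot 10^{-5}$)
$\frac{15508}{R} + \frac{11325}{P} = \frac{15508}{- \frac{1}{53731}} + \frac{11325}{224376} = 15508 \left(-53731\right) + 11325 \cdot \frac{1}{224376} = -833260348 + \frac{3775}{74792} = - \frac{62321207943841}{74792}$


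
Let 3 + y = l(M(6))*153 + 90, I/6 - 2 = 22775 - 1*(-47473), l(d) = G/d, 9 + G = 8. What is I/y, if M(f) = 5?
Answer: 351250/47 ≈ 7473.4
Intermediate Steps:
G = -1 (G = -9 + 8 = -1)
l(d) = -1/d
I = 421500 (I = 12 + 6*(22775 - 1*(-47473)) = 12 + 6*(22775 + 47473) = 12 + 6*70248 = 12 + 421488 = 421500)
y = 282/5 (y = -3 + (-1/5*153 + 90) = -3 + (-1*⅕*153 + 90) = -3 + (-⅕*153 + 90) = -3 + (-153/5 + 90) = -3 + 297/5 = 282/5 ≈ 56.400)
I/y = 421500/(282/5) = 421500*(5/282) = 351250/47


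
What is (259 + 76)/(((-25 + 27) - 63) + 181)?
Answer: 67/24 ≈ 2.7917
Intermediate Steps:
(259 + 76)/(((-25 + 27) - 63) + 181) = 335/((2 - 63) + 181) = 335/(-61 + 181) = 335/120 = 335*(1/120) = 67/24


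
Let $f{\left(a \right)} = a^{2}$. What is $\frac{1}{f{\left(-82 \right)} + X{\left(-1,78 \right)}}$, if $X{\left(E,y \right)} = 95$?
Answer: $\frac{1}{6819} \approx 0.00014665$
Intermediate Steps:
$\frac{1}{f{\left(-82 \right)} + X{\left(-1,78 \right)}} = \frac{1}{\left(-82\right)^{2} + 95} = \frac{1}{6724 + 95} = \frac{1}{6819}$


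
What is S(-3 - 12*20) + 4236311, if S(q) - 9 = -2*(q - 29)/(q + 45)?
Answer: 419395408/99 ≈ 4.2363e+6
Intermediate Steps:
S(q) = 9 - 2*(-29 + q)/(45 + q) (S(q) = 9 - 2*(q - 29)/(q + 45) = 9 - 2*(-29 + q)/(45 + q))
S(-3 - 12*20) + 4236311 = (463 + 7*(-3 - 12*20))/(45 + (-3 - 12*20)) + 4236311 = (463 + 7*(-3 - 240))/(45 + (-3 - 240)) + 4236311 = (463 + 7*(-243))/(45 - 243) + 4236311 = (463 - 1701)/(-198) + 4236311 = -1/198*(-1238) + 4236311 = 619/99 + 4236311 = 419395408/99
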